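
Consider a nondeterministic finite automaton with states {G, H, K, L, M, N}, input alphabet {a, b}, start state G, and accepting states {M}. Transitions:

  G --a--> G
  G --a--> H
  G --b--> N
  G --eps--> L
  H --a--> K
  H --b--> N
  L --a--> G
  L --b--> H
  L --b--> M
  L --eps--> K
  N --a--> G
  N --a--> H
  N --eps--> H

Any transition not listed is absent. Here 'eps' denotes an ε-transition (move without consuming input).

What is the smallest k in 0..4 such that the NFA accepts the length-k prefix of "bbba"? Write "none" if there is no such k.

1

Start: ε-closure({G}) = {G, K, L}.
Read 'b': {G, K, L} → {H, M, N}.
None of the earlier sets intersect F, but {H, M, N} does.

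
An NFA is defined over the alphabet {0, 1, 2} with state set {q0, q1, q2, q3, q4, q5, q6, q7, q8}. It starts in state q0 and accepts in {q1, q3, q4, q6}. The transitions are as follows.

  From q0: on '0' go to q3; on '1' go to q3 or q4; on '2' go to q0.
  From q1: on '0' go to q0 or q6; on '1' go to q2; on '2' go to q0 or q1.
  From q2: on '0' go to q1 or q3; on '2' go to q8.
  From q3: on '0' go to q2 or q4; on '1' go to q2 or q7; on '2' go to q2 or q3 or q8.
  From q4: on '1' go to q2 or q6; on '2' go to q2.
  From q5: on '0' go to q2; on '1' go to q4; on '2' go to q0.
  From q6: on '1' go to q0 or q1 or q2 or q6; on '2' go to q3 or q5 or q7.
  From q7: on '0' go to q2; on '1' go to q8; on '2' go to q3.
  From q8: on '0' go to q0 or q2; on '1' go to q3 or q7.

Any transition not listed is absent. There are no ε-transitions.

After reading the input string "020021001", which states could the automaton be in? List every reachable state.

{q0, q1, q2, q3, q4, q6, q7}

Start in {q0}.
Read '0': q0→{q3}; now {q3}.
Read '2': q3→{q2, q3, q8}; now {q2, q3, q8}.
Read '0': q2→{q1, q3}, q3→{q2, q4}, q8→{q0, q2}; now {q0, q1, q2, q3, q4}.
Read '0': q0→{q3}, q1→{q0, q6}, q2→{q1, q3}, q3→{q2, q4}, q4→∅; now {q0, q1, q2, q3, q4, q6}.
Read '2': q0→{q0}, q1→{q0, q1}, q2→{q8}, q3→{q2, q3, q8}, q4→{q2}, q6→{q3, q5, q7}; now {q0, q1, q2, q3, q5, q7, q8}.
Read '1': q0→{q3, q4}, q1→{q2}, q2→∅, q3→{q2, q7}, q5→{q4}, q7→{q8}, q8→{q3, q7}; now {q2, q3, q4, q7, q8}.
Read '0': q2→{q1, q3}, q3→{q2, q4}, q4→∅, q7→{q2}, q8→{q0, q2}; now {q0, q1, q2, q3, q4}.
Read '0': q0→{q3}, q1→{q0, q6}, q2→{q1, q3}, q3→{q2, q4}, q4→∅; now {q0, q1, q2, q3, q4, q6}.
Read '1': q0→{q3, q4}, q1→{q2}, q2→∅, q3→{q2, q7}, q4→{q2, q6}, q6→{q0, q1, q2, q6}; now {q0, q1, q2, q3, q4, q6, q7}.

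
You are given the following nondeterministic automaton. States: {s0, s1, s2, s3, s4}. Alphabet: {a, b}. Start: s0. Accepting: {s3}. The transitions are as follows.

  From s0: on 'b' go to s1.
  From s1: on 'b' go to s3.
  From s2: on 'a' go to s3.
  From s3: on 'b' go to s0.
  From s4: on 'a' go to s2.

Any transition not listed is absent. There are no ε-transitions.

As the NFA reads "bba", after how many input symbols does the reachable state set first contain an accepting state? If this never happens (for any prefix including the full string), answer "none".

2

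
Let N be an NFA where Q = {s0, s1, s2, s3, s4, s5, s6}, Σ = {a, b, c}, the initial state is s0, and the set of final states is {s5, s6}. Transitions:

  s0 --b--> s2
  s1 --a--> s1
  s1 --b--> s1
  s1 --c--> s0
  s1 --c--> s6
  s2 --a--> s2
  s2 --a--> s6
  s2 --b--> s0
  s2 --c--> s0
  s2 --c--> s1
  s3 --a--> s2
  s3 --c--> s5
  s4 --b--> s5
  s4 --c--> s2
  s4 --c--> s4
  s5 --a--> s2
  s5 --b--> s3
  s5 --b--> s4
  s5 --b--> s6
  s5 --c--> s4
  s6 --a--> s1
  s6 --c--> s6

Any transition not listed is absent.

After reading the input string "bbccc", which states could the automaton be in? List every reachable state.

Start in {s0}.
Read 'b': s0→{s2}; now {s2}.
Read 'b': s2→{s0}; now {s0}.
Read 'c': s0→∅; now ∅.
The set is empty and remains empty for the remaining 2 symbols.

∅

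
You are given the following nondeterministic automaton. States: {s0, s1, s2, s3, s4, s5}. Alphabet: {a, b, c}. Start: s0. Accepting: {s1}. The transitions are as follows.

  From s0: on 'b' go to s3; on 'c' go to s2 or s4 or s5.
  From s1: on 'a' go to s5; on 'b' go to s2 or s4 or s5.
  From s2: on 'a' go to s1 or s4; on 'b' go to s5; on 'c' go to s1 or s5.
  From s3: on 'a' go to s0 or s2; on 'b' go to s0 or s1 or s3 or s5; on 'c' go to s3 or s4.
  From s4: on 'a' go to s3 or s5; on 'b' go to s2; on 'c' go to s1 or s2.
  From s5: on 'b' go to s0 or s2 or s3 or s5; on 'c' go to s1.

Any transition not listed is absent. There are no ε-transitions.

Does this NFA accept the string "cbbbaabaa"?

Yes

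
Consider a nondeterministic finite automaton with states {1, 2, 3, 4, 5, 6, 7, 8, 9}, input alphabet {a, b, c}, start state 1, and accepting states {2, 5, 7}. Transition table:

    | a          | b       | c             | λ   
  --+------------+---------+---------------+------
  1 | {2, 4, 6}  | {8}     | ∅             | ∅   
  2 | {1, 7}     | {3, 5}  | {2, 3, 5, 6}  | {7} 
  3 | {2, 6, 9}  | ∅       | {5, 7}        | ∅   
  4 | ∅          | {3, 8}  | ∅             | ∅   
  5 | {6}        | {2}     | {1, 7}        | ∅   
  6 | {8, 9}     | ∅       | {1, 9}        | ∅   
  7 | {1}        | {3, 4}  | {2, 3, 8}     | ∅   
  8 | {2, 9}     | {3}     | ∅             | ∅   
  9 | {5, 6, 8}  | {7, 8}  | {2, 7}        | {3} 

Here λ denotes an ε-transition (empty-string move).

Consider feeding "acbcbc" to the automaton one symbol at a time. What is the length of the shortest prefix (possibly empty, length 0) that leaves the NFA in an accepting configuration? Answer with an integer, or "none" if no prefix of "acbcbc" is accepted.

1

Start in {1}.
Read 'a': 1→{2, 4, 6}; union {2, 4, 6}; ε-closure = {2, 4, 6, 7}.
None of the earlier sets intersect F, but {2, 4, 6, 7} does.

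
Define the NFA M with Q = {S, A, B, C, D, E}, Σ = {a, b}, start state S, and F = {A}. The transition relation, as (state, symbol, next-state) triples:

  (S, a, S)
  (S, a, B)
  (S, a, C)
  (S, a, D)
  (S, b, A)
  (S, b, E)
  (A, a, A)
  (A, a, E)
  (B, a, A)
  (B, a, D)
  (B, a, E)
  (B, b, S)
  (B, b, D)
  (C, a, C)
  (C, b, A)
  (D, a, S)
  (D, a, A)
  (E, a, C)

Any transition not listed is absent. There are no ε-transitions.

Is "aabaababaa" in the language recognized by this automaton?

Yes

Start in {S}.
Read 'a': S→{S, B, C, D}; now {S, B, C, D}.
Read 'a': S→{S, B, C, D}, B→{A, D, E}, C→{C}, D→{S, A}; now {S, A, B, C, D, E}.
Read 'b': S→{A, E}, A→∅, B→{S, D}, C→{A}, D→∅, E→∅; now {S, A, D, E}.
Read 'a': S→{S, B, C, D}, A→{A, E}, D→{S, A}, E→{C}; now {S, A, B, C, D, E}.
Read 'a': S→{S, B, C, D}, A→{A, E}, B→{A, D, E}, C→{C}, D→{S, A}, E→{C}; now {S, A, B, C, D, E}.
Read 'b': S→{A, E}, A→∅, B→{S, D}, C→{A}, D→∅, E→∅; now {S, A, D, E}.
Read 'a': S→{S, B, C, D}, A→{A, E}, D→{S, A}, E→{C}; now {S, A, B, C, D, E}.
Read 'b': S→{A, E}, A→∅, B→{S, D}, C→{A}, D→∅, E→∅; now {S, A, D, E}.
Read 'a': S→{S, B, C, D}, A→{A, E}, D→{S, A}, E→{C}; now {S, A, B, C, D, E}.
Read 'a': S→{S, B, C, D}, A→{A, E}, B→{A, D, E}, C→{C}, D→{S, A}, E→{C}; now {S, A, B, C, D, E}.
The final set {S, A, B, C, D, E} contains the accepting state A.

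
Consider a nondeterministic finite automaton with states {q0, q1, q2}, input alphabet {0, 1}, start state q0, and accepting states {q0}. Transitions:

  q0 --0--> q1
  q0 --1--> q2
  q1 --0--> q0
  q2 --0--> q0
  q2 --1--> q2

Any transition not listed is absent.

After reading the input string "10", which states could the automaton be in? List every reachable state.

Start in {q0}.
Read '1': {q0} → {q2}.
Read '0': {q2} → {q0}.

{q0}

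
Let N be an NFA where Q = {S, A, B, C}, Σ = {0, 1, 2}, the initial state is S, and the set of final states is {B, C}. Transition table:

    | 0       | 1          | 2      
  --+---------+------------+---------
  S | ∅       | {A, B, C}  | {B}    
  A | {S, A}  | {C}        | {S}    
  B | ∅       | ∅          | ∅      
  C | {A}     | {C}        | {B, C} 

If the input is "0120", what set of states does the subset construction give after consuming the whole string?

∅

Start in {S}.
Read '0': {S} → ∅.
The set is empty and remains empty for the remaining 3 symbols.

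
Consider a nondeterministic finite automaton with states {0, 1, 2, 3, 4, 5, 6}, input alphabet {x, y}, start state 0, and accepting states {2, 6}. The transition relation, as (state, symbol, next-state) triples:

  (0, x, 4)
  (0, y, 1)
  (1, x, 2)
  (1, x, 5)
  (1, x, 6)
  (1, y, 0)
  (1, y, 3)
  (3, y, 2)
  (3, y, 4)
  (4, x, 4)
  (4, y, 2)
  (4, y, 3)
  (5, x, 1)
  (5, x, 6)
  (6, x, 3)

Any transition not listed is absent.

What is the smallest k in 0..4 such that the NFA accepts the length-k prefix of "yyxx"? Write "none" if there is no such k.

none

Start in {0}.
Read 'y': {0} → {1}.
Read 'y': {1} → {0, 3}.
Read 'x': {0, 3} → {4}.
Read 'x': {4} → {4}.
No reachable set along the way intersects F.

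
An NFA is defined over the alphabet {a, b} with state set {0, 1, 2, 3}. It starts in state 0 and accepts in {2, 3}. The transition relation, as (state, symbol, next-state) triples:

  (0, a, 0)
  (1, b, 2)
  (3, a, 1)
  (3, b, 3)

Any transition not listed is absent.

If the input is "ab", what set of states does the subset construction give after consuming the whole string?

Start in {0}.
Read 'a': 0→{0}; now {0}.
Read 'b': 0→∅; now ∅.

∅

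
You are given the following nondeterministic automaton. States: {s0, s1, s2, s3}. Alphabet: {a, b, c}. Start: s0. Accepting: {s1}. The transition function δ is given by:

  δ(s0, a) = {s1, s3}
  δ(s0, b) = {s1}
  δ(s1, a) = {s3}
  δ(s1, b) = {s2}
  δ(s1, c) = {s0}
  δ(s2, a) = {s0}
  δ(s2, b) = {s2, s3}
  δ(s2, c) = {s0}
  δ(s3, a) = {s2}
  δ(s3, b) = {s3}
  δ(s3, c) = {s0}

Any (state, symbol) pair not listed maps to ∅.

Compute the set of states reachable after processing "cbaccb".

Start in {s0}.
Read 'c': s0→∅; now ∅.
The set is empty and remains empty for the remaining 5 symbols.

∅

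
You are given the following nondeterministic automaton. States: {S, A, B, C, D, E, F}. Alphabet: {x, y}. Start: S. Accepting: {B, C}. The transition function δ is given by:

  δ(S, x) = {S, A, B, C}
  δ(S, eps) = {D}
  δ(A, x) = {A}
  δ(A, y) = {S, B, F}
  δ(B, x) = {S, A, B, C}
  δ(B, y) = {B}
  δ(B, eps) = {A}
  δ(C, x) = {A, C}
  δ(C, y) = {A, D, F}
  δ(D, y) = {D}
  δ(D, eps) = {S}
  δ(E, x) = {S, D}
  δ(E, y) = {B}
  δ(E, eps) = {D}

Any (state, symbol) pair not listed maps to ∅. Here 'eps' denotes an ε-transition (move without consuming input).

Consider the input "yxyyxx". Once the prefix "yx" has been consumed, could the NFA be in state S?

Start: ε-closure({S}) = {S, D}.
Read 'y': S→∅, D→{D}; union {D}; ε-closure = {S, D}.
Read 'x': S→{S, A, B, C}, D→∅; union {S, A, B, C}; ε-closure = {S, A, B, C, D}.
State S is in {S, A, B, C, D}.

Yes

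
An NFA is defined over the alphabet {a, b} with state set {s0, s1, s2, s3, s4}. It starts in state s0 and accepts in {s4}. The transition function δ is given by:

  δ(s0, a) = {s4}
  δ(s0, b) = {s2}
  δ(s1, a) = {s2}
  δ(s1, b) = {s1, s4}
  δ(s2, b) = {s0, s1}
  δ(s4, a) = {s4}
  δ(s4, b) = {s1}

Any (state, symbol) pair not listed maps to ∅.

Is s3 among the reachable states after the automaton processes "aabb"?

No

Start in {s0}.
Read 'a': s0→{s4}; now {s4}.
Read 'a': s4→{s4}; now {s4}.
Read 'b': s4→{s1}; now {s1}.
Read 'b': s1→{s1, s4}; now {s1, s4}.
State s3 is not in {s1, s4}.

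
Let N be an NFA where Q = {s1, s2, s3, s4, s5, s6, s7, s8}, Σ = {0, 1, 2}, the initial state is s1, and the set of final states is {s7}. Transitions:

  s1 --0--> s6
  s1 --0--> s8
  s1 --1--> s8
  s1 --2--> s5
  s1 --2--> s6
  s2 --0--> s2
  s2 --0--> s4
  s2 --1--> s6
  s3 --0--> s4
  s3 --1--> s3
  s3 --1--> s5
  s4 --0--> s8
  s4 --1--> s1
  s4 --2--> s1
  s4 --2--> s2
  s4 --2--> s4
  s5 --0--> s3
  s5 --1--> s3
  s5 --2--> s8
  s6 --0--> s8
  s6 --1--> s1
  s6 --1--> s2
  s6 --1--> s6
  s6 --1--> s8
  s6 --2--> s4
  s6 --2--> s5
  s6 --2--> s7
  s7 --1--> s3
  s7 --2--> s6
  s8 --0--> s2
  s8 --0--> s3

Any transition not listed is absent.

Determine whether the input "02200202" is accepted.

Yes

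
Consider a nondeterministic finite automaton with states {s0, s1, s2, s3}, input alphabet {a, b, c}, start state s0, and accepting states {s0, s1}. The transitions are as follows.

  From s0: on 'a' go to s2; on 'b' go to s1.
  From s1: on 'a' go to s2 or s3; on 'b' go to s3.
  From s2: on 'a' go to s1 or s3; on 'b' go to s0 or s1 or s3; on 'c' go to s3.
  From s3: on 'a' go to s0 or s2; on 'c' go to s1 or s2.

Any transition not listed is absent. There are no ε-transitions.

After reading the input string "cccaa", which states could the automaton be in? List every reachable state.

∅

Start in {s0}.
Read 'c': s0→∅; now ∅.
The set is empty and remains empty for the remaining 4 symbols.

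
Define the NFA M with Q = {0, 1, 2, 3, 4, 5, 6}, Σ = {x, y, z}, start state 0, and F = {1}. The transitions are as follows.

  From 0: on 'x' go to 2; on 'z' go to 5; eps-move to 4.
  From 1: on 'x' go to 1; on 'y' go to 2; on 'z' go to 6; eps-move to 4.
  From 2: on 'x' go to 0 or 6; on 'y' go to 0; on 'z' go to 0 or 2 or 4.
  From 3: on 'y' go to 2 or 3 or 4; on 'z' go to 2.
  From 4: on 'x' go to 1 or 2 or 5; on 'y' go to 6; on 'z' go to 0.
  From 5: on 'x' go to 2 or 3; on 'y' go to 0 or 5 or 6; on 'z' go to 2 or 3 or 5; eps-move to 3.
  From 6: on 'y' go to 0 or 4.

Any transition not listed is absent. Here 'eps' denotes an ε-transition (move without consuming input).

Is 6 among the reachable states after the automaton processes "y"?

Yes

Start: ε-closure({0}) = {0, 4}.
Read 'y': 0→∅, 4→{6}; now {6}.
State 6 is in {6}.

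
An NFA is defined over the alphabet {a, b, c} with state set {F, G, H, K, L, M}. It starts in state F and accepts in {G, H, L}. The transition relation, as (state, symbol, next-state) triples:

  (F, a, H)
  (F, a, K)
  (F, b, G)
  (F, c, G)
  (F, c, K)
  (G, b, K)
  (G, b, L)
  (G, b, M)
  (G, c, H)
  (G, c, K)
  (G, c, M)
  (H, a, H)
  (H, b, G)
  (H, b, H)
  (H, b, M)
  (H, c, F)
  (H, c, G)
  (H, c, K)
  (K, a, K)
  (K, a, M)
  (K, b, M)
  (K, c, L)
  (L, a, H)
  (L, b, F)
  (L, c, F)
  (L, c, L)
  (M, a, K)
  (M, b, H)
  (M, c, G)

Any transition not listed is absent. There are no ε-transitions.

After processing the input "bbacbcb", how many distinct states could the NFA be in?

6

Start in {F}.
Read 'b': {F} → {G}.
Read 'b': {G} → {K, L, M}.
Read 'a': {K, L, M} → {H, K, M}.
Read 'c': {H, K, M} → {F, G, K, L}.
Read 'b': {F, G, K, L} → {F, G, K, L, M}.
Read 'c': {F, G, K, L, M} → {F, G, H, K, L, M}.
Read 'b': {F, G, H, K, L, M} → {F, G, H, K, L, M}.
That set has 6 states.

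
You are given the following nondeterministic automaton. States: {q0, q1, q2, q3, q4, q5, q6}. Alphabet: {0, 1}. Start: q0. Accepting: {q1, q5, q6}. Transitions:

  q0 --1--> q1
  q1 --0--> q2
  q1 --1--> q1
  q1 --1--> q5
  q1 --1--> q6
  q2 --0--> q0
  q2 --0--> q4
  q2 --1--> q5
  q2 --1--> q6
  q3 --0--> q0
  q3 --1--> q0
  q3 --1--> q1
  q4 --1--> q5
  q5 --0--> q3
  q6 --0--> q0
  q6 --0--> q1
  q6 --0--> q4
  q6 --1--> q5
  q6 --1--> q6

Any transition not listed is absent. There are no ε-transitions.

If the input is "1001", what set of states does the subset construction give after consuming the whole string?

{q1, q5}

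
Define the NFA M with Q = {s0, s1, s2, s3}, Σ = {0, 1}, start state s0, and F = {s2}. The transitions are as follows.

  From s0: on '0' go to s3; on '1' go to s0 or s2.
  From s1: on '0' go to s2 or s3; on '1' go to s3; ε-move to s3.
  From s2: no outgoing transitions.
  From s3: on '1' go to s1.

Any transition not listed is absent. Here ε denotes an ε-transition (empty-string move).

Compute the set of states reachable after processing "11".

{s0, s2}

Start in {s0}.
Read '1': s0→{s0, s2}; now {s0, s2}.
Read '1': s0→{s0, s2}, s2→∅; now {s0, s2}.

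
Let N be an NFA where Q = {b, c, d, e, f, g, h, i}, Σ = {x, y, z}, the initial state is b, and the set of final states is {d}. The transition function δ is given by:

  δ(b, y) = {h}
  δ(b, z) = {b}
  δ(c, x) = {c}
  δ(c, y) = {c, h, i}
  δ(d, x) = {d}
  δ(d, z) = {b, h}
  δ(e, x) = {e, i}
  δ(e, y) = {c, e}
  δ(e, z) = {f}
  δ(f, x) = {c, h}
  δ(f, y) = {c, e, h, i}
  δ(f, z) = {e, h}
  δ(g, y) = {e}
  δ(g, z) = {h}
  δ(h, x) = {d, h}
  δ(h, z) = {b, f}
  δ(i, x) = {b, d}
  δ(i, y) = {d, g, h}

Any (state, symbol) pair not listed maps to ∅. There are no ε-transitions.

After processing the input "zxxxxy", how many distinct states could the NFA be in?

0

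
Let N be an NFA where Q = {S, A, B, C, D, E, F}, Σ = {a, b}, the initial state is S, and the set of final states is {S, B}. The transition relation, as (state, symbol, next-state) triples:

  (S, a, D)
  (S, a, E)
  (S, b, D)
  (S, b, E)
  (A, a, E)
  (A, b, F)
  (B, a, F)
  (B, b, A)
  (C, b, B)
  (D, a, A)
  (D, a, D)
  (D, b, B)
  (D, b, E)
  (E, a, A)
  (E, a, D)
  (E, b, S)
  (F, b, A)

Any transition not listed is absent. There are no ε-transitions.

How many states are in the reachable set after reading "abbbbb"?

6

Start in {S}.
Read 'a': S→{D, E}; now {D, E}.
Read 'b': D→{B, E}, E→{S}; now {S, B, E}.
Read 'b': S→{D, E}, B→{A}, E→{S}; now {S, A, D, E}.
Read 'b': S→{D, E}, A→{F}, D→{B, E}, E→{S}; now {S, B, D, E, F}.
Read 'b': S→{D, E}, B→{A}, D→{B, E}, E→{S}, F→{A}; now {S, A, B, D, E}.
Read 'b': S→{D, E}, A→{F}, B→{A}, D→{B, E}, E→{S}; now {S, A, B, D, E, F}.
That set has 6 states.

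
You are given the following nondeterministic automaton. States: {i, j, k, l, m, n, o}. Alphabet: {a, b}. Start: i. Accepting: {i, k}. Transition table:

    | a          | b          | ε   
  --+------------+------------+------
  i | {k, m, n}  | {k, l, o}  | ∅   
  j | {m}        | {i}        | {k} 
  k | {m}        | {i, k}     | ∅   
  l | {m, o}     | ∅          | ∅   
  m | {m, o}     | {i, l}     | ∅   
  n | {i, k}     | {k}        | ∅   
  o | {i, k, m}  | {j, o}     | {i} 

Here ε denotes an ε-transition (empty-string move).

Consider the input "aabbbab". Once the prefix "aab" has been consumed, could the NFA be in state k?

Yes

Start in {i}.
Read 'a': i→{k, m, n}; now {k, m, n}.
Read 'a': k→{m}, m→{m, o}, n→{i, k}; now {i, k, m, o}.
Read 'b': i→{k, l, o}, k→{i, k}, m→{i, l}, o→{j, o}; now {i, j, k, l, o}.
State k is in {i, j, k, l, o}.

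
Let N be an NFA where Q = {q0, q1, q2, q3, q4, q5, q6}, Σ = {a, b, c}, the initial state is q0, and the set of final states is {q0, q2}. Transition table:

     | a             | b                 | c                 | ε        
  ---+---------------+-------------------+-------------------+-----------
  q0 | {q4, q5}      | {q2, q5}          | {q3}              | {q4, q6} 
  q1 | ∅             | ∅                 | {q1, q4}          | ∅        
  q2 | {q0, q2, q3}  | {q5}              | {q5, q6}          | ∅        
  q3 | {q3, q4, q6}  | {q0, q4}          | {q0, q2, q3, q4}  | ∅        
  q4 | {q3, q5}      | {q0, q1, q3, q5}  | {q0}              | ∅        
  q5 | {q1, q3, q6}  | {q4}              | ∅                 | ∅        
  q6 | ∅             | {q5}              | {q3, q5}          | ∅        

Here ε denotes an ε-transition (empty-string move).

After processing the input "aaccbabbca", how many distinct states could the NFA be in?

7

Start: ε-closure({q0}) = {q0, q4, q6}.
Read 'a': q0→{q4, q5}, q4→{q3, q5}, q6→∅; now {q3, q4, q5}.
Read 'a': q3→{q3, q4, q6}, q4→{q3, q5}, q5→{q1, q3, q6}; now {q1, q3, q4, q5, q6}.
Read 'c': q1→{q1, q4}, q3→{q0, q2, q3, q4}, q4→{q0}, q5→∅, q6→{q3, q5}; union {q0, q1, q2, q3, q4, q5}; ε-closure = {q0, q1, q2, q3, q4, q5, q6}.
Read 'c': q0→{q3}, q1→{q1, q4}, q2→{q5, q6}, q3→{q0, q2, q3, q4}, q4→{q0}, q5→∅, q6→{q3, q5}; now {q0, q1, q2, q3, q4, q5, q6}.
Read 'b': q0→{q2, q5}, q1→∅, q2→{q5}, q3→{q0, q4}, q4→{q0, q1, q3, q5}, q5→{q4}, q6→{q5}; union {q0, q1, q2, q3, q4, q5}; ε-closure = {q0, q1, q2, q3, q4, q5, q6}.
Read 'a': q0→{q4, q5}, q1→∅, q2→{q0, q2, q3}, q3→{q3, q4, q6}, q4→{q3, q5}, q5→{q1, q3, q6}, q6→∅; now {q0, q1, q2, q3, q4, q5, q6}.
Read 'b': q0→{q2, q5}, q1→∅, q2→{q5}, q3→{q0, q4}, q4→{q0, q1, q3, q5}, q5→{q4}, q6→{q5}; union {q0, q1, q2, q3, q4, q5}; ε-closure = {q0, q1, q2, q3, q4, q5, q6}.
Read 'b': q0→{q2, q5}, q1→∅, q2→{q5}, q3→{q0, q4}, q4→{q0, q1, q3, q5}, q5→{q4}, q6→{q5}; union {q0, q1, q2, q3, q4, q5}; ε-closure = {q0, q1, q2, q3, q4, q5, q6}.
Read 'c': q0→{q3}, q1→{q1, q4}, q2→{q5, q6}, q3→{q0, q2, q3, q4}, q4→{q0}, q5→∅, q6→{q3, q5}; now {q0, q1, q2, q3, q4, q5, q6}.
Read 'a': q0→{q4, q5}, q1→∅, q2→{q0, q2, q3}, q3→{q3, q4, q6}, q4→{q3, q5}, q5→{q1, q3, q6}, q6→∅; now {q0, q1, q2, q3, q4, q5, q6}.
That set has 7 states.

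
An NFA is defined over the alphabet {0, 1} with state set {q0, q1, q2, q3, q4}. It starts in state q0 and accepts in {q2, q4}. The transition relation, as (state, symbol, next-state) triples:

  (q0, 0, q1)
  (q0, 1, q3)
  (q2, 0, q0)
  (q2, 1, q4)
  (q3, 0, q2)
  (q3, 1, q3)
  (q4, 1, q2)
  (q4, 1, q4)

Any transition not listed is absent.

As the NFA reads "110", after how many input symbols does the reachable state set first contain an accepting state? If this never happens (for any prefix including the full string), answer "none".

3

Start in {q0}.
Read '1': {q0} → {q3}.
Read '1': {q3} → {q3}.
Read '0': {q3} → {q2}.
None of the earlier sets intersect F, but {q2} does.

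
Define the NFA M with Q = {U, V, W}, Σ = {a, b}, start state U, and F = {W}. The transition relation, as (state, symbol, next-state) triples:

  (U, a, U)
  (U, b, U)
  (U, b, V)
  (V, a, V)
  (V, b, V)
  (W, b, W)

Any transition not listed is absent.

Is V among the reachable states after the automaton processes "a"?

No

Start in {U}.
Read 'a': U→{U}; now {U}.
State V is not in {U}.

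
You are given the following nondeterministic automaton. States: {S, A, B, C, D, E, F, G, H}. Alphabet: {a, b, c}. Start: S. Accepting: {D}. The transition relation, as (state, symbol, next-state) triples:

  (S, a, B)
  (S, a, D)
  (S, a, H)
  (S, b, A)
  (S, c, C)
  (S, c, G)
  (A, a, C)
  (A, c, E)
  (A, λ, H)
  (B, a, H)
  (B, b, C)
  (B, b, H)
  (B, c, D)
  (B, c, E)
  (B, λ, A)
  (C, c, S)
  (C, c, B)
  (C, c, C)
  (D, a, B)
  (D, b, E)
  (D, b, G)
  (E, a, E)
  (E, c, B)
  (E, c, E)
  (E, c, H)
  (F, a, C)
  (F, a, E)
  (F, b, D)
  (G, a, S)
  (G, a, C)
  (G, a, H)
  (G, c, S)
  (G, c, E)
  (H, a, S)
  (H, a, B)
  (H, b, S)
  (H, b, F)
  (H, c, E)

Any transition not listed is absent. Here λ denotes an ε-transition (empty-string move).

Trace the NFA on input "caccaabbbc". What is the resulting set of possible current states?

{S, A, B, C, E, G, H}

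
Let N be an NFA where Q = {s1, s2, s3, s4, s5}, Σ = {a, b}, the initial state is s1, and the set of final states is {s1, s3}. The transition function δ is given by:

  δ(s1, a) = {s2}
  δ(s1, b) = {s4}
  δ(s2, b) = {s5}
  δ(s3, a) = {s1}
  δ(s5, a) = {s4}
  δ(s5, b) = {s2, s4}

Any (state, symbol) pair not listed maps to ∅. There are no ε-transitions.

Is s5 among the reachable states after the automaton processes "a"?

No

Start in {s1}.
Read 'a': {s1} → {s2}.
State s5 is not in {s2}.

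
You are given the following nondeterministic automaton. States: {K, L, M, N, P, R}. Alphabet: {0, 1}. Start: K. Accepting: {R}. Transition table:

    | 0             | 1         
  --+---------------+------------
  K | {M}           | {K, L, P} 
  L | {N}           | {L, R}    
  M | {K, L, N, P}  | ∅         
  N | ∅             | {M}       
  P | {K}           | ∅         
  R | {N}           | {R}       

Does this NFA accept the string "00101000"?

No

Start in {K}.
Read '0': K→{M}; now {M}.
Read '0': M→{K, L, N, P}; now {K, L, N, P}.
Read '1': K→{K, L, P}, L→{L, R}, N→{M}, P→∅; now {K, L, M, P, R}.
Read '0': K→{M}, L→{N}, M→{K, L, N, P}, P→{K}, R→{N}; now {K, L, M, N, P}.
Read '1': K→{K, L, P}, L→{L, R}, M→∅, N→{M}, P→∅; now {K, L, M, P, R}.
Read '0': K→{M}, L→{N}, M→{K, L, N, P}, P→{K}, R→{N}; now {K, L, M, N, P}.
Read '0': K→{M}, L→{N}, M→{K, L, N, P}, N→∅, P→{K}; now {K, L, M, N, P}.
Read '0': K→{M}, L→{N}, M→{K, L, N, P}, N→∅, P→{K}; now {K, L, M, N, P}.
The final set {K, L, M, N, P} contains no accepting state.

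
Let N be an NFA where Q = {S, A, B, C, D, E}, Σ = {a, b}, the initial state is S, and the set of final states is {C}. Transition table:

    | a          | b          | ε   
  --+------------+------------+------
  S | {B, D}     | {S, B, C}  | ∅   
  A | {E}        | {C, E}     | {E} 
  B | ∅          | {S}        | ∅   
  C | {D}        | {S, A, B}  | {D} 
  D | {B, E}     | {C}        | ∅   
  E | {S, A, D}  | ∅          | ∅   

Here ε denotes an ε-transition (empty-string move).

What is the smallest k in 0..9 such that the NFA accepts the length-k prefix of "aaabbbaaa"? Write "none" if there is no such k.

4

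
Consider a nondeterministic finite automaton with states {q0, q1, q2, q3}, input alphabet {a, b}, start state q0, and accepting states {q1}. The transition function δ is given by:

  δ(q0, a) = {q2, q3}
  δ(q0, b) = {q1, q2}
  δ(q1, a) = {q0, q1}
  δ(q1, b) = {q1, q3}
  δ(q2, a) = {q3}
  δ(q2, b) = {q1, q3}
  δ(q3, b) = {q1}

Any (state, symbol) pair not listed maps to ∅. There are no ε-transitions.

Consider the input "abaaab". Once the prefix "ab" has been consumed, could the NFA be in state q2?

No

Start in {q0}.
Read 'a': {q0} → {q2, q3}.
Read 'b': {q2, q3} → {q1, q3}.
State q2 is not in {q1, q3}.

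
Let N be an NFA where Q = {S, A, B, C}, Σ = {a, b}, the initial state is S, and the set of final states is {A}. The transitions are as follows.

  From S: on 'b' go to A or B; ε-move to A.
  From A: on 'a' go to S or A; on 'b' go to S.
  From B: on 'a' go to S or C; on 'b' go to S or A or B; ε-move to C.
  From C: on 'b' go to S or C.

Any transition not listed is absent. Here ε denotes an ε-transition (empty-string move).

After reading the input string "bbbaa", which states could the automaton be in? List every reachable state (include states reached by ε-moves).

Start: ε-closure({S}) = {S, A}.
Read 'b': S→{A, B}, A→{S}; union {S, A, B}; ε-closure = {S, A, B, C}.
Read 'b': S→{A, B}, A→{S}, B→{S, A, B}, C→{S, C}; now {S, A, B, C}.
Read 'b': S→{A, B}, A→{S}, B→{S, A, B}, C→{S, C}; now {S, A, B, C}.
Read 'a': S→∅, A→{S, A}, B→{S, C}, C→∅; now {S, A, C}.
Read 'a': S→∅, A→{S, A}, C→∅; now {S, A}.

{S, A}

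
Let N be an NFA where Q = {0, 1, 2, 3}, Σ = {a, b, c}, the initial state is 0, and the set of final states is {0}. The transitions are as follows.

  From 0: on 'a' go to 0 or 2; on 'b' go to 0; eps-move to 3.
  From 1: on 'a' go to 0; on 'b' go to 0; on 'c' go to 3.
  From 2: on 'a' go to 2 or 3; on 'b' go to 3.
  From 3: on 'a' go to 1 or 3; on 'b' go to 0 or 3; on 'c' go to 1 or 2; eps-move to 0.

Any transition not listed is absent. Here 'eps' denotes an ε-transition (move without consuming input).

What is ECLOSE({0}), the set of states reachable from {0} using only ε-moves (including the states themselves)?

{0, 3}

Begin with {0}.
ε-move 0 → 3; add 3.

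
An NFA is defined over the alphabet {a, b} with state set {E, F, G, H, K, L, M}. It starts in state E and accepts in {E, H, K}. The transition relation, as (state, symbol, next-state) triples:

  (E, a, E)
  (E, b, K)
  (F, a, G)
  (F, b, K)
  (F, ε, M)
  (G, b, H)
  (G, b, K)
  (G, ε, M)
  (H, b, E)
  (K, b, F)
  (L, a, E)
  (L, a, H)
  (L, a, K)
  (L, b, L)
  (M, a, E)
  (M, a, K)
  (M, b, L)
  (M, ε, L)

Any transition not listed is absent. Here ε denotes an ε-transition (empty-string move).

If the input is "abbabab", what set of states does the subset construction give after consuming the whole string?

{E, F, H, K, L, M}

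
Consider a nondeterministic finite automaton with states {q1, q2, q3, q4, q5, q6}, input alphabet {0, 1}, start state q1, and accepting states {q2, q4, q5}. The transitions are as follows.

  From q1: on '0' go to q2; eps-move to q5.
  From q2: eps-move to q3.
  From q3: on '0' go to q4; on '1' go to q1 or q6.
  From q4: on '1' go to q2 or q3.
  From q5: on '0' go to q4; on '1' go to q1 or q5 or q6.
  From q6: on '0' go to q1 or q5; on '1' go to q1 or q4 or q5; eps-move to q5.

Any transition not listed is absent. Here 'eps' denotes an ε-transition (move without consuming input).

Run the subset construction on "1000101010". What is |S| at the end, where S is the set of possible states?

1

Start: ε-closure({q1}) = {q1, q5}.
Read '1': {q1, q5} → {q1, q5, q6}.
Read '0': {q1, q5, q6} → {q1, q2, q3, q4, q5}.
Read '0': {q1, q2, q3, q4, q5} → {q2, q3, q4}.
Read '0': {q2, q3, q4} → {q4}.
Read '1': {q4} → {q2, q3}.
Read '0': {q2, q3} → {q4}.
Read '1': {q4} → {q2, q3}.
Read '0': {q2, q3} → {q4}.
Read '1': {q4} → {q2, q3}.
Read '0': {q2, q3} → {q4}.
That set has 1 state.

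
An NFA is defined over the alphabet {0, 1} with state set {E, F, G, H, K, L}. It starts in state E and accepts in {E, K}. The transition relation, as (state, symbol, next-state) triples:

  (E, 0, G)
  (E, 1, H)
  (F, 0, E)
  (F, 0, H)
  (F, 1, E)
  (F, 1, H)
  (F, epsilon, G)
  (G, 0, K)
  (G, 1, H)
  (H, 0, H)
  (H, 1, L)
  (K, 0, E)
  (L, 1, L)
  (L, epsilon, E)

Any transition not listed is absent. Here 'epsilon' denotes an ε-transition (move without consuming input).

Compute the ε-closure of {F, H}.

Begin with {F, H}.
ε-move F → G; add G.

{F, G, H}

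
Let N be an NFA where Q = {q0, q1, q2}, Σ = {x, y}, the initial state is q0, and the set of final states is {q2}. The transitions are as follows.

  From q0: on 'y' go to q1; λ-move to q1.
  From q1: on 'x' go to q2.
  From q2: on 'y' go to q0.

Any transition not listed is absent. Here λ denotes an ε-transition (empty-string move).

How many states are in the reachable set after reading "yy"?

0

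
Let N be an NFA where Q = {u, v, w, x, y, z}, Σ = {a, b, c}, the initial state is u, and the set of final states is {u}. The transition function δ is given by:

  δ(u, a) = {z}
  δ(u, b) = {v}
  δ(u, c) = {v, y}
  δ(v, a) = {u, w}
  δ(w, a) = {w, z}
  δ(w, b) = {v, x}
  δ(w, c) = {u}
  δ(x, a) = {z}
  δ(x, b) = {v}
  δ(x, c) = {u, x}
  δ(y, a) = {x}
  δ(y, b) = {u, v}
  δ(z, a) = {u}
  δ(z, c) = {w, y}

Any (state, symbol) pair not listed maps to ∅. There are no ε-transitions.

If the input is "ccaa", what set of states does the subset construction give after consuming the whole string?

∅

Start in {u}.
Read 'c': u→{v, y}; now {v, y}.
Read 'c': v→∅, y→∅; now ∅.
The set is empty and remains empty for the remaining 2 symbols.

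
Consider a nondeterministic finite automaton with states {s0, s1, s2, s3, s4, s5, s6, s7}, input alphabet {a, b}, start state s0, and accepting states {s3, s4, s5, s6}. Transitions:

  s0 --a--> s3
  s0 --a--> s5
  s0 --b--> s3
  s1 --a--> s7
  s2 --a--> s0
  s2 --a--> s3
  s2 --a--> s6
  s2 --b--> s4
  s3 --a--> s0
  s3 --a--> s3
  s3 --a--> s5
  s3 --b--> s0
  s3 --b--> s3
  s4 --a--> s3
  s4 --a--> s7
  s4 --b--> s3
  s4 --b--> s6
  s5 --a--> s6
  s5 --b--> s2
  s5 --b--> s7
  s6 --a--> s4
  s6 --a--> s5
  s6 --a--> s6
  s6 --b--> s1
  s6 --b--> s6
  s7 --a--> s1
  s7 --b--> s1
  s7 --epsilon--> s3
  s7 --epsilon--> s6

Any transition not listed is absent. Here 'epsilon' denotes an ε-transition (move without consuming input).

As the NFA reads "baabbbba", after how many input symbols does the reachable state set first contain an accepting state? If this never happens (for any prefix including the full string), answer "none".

Start in {s0}.
Read 'b': s0→{s3}; now {s3}.
None of the earlier sets intersect F, but {s3} does.

1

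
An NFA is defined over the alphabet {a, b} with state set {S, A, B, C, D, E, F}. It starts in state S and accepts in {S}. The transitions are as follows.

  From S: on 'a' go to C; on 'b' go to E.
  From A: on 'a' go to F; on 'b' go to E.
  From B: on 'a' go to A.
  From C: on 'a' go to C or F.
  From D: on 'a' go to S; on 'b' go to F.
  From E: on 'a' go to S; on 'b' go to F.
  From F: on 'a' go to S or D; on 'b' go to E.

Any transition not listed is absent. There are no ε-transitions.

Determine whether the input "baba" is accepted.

Start in {S}.
Read 'b': S→{E}; now {E}.
Read 'a': E→{S}; now {S}.
Read 'b': S→{E}; now {E}.
Read 'a': E→{S}; now {S}.
The final set {S} contains the accepting state S.

Yes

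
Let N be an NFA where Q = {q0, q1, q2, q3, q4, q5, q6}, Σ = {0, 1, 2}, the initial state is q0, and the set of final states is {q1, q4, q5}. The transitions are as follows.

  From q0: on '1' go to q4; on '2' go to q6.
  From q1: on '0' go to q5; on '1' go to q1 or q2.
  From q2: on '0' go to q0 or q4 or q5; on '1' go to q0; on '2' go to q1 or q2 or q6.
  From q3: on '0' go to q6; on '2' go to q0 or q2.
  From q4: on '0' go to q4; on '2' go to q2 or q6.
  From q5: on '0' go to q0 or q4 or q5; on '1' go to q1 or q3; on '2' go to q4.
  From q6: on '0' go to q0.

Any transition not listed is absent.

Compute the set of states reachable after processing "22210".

Start in {q0}.
Read '2': q0→{q6}; now {q6}.
Read '2': q6→∅; now ∅.
The set is empty and remains empty for the remaining 3 symbols.

∅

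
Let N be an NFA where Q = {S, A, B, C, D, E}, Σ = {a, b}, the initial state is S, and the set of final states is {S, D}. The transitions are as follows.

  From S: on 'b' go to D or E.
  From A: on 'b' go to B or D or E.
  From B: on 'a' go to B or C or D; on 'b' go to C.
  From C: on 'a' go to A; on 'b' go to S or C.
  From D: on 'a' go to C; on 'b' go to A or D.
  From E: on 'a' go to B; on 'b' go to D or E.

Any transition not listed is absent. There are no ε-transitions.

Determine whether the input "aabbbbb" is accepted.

No

Start in {S}.
Read 'a': {S} → ∅.
The set is empty and remains empty for the remaining 6 symbols.
The final set ∅ contains no accepting state.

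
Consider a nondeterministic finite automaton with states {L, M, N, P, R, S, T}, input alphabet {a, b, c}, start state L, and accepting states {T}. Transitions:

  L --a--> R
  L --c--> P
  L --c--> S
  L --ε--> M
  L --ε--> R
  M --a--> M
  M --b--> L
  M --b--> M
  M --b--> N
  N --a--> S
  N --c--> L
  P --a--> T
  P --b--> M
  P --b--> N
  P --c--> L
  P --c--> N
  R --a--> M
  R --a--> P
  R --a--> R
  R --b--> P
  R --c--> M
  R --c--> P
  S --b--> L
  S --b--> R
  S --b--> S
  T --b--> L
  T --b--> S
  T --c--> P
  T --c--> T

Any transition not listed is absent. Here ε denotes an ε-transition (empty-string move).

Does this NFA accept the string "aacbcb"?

Start: ε-closure({L}) = {L, M, R}.
Read 'a': L→{R}, M→{M}, R→{M, P, R}; now {M, P, R}.
Read 'a': M→{M}, P→{T}, R→{M, P, R}; now {M, P, R, T}.
Read 'c': M→∅, P→{L, N}, R→{M, P}, T→{P, T}; union {L, M, N, P, T}; ε-closure = {L, M, N, P, R, T}.
Read 'b': L→∅, M→{L, M, N}, N→∅, P→{M, N}, R→{P}, T→{L, S}; union {L, M, N, P, S}; ε-closure = {L, M, N, P, R, S}.
Read 'c': L→{P, S}, M→∅, N→{L}, P→{L, N}, R→{M, P}, S→∅; union {L, M, N, P, S}; ε-closure = {L, M, N, P, R, S}.
Read 'b': L→∅, M→{L, M, N}, N→∅, P→{M, N}, R→{P}, S→{L, R, S}; now {L, M, N, P, R, S}.
The final set {L, M, N, P, R, S} contains no accepting state.

No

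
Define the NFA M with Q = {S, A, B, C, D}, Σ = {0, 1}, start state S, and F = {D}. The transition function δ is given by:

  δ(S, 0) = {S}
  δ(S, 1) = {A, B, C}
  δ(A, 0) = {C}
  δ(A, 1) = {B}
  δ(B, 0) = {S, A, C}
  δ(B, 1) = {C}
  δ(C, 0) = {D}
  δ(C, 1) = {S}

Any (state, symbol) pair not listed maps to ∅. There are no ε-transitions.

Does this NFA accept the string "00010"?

Yes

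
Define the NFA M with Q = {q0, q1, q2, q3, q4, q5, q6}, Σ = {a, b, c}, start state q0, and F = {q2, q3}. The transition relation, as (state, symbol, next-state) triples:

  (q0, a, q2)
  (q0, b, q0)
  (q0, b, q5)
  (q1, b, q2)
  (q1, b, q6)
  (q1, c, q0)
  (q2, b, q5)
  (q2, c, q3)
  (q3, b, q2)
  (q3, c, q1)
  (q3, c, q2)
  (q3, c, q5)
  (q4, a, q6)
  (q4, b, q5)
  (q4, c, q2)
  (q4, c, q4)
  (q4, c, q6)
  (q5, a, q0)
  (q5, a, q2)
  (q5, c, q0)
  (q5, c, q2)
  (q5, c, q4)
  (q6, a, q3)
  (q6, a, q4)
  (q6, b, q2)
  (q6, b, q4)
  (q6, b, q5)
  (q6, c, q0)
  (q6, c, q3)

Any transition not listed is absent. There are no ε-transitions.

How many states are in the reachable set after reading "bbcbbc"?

3

Start in {q0}.
Read 'b': {q0} → {q0, q5}.
Read 'b': {q0, q5} → {q0, q5}.
Read 'c': {q0, q5} → {q0, q2, q4}.
Read 'b': {q0, q2, q4} → {q0, q5}.
Read 'b': {q0, q5} → {q0, q5}.
Read 'c': {q0, q5} → {q0, q2, q4}.
That set has 3 states.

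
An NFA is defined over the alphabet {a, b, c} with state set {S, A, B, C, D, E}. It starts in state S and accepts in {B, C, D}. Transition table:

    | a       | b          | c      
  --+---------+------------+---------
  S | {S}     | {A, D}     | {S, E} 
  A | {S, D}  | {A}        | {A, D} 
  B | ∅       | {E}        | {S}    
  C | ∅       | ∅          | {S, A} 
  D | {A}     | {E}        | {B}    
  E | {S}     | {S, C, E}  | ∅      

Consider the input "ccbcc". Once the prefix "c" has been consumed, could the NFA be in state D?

No

Start in {S}.
Read 'c': S→{S, E}; now {S, E}.
State D is not in {S, E}.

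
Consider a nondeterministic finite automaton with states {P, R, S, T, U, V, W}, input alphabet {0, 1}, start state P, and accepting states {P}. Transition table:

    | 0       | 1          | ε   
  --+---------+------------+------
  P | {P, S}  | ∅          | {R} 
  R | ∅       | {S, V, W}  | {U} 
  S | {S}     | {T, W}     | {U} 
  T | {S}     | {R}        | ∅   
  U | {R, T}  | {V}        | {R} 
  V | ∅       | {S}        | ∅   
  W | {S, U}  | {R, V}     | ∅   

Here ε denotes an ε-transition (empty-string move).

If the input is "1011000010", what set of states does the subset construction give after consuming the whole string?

{R, S, T, U}

Start: ε-closure({P}) = {P, R, U}.
Read '1': P→∅, R→{S, V, W}, U→{V}; union {S, V, W}; ε-closure = {R, S, U, V, W}.
Read '0': R→∅, S→{S}, U→{R, T}, V→∅, W→{S, U}; now {R, S, T, U}.
Read '1': R→{S, V, W}, S→{T, W}, T→{R}, U→{V}; union {R, S, T, V, W}; ε-closure = {R, S, T, U, V, W}.
Read '1': R→{S, V, W}, S→{T, W}, T→{R}, U→{V}, V→{S}, W→{R, V}; union {R, S, T, V, W}; ε-closure = {R, S, T, U, V, W}.
Read '0': R→∅, S→{S}, T→{S}, U→{R, T}, V→∅, W→{S, U}; now {R, S, T, U}.
Read '0': R→∅, S→{S}, T→{S}, U→{R, T}; union {R, S, T}; ε-closure = {R, S, T, U}.
Read '0': R→∅, S→{S}, T→{S}, U→{R, T}; union {R, S, T}; ε-closure = {R, S, T, U}.
Read '0': R→∅, S→{S}, T→{S}, U→{R, T}; union {R, S, T}; ε-closure = {R, S, T, U}.
Read '1': R→{S, V, W}, S→{T, W}, T→{R}, U→{V}; union {R, S, T, V, W}; ε-closure = {R, S, T, U, V, W}.
Read '0': R→∅, S→{S}, T→{S}, U→{R, T}, V→∅, W→{S, U}; now {R, S, T, U}.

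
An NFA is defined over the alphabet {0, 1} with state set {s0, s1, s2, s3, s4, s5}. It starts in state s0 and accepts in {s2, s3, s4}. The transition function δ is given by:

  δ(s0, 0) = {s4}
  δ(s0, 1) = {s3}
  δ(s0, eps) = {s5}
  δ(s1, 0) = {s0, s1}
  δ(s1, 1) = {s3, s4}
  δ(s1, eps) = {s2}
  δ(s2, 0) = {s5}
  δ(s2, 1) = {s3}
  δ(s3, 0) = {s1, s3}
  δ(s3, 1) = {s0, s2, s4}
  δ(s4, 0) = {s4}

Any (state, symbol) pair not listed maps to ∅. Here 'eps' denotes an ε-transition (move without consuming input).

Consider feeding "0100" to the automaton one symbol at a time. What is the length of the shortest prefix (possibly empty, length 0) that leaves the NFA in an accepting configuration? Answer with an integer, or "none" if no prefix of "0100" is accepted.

Start: ε-closure({s0}) = {s0, s5}.
Read '0': {s0, s5} → {s4}.
None of the earlier sets intersect F, but {s4} does.

1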